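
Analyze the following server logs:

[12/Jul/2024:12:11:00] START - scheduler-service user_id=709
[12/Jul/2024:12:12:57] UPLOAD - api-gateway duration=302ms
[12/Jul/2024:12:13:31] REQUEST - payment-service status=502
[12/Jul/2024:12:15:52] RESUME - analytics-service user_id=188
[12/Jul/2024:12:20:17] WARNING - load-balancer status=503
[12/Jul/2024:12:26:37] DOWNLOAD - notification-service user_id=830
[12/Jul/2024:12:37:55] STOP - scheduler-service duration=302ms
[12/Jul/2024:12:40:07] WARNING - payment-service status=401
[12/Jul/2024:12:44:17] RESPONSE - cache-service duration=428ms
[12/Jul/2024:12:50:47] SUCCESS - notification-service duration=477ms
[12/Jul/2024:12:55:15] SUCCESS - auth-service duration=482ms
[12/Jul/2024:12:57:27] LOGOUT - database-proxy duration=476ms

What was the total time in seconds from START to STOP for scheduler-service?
1615

To calculate state duration:

1. Find START event for scheduler-service: 12/Jul/2024:12:11:00
2. Find STOP event for scheduler-service: 12/Jul/2024:12:37:55
3. Calculate duration: 12/Jul/2024:12:37:55 - 12/Jul/2024:12:11:00 = 1615 seconds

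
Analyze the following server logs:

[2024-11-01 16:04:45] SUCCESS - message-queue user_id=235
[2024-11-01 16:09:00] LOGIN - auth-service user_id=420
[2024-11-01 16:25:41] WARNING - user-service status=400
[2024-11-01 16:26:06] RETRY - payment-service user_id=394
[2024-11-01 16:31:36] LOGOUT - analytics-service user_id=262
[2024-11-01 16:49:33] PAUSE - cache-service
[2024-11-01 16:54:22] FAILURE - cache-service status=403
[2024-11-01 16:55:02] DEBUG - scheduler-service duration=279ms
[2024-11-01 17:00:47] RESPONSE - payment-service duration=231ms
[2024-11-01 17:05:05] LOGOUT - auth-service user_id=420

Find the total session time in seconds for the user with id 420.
3365

To calculate session duration:

1. Find LOGIN event for user_id=420: 2024-11-01 16:09:00
2. Find LOGOUT event for user_id=420: 2024-11-01 17:05:05
3. Session duration: 2024-11-01 17:05:05 - 2024-11-01 16:09:00 = 3365 seconds (56 minutes)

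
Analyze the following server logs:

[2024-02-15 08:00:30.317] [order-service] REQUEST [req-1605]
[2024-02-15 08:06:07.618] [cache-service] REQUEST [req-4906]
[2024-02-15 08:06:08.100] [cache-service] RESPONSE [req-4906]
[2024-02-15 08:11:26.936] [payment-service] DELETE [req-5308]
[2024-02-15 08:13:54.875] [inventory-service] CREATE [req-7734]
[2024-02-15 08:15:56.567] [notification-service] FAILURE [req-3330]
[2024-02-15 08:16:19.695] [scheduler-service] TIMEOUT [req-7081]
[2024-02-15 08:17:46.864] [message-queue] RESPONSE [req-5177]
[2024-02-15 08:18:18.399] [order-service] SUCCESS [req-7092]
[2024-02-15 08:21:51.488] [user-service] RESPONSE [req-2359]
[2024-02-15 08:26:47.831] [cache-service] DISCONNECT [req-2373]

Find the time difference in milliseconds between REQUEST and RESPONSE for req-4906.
482

To calculate latency:

1. Find REQUEST with id req-4906: 2024-02-15 08:06:07.618
2. Find RESPONSE with id req-4906: 2024-02-15 08:06:08.100
3. Latency: 2024-02-15 08:06:08.100 - 2024-02-15 08:06:07.618 = 482ms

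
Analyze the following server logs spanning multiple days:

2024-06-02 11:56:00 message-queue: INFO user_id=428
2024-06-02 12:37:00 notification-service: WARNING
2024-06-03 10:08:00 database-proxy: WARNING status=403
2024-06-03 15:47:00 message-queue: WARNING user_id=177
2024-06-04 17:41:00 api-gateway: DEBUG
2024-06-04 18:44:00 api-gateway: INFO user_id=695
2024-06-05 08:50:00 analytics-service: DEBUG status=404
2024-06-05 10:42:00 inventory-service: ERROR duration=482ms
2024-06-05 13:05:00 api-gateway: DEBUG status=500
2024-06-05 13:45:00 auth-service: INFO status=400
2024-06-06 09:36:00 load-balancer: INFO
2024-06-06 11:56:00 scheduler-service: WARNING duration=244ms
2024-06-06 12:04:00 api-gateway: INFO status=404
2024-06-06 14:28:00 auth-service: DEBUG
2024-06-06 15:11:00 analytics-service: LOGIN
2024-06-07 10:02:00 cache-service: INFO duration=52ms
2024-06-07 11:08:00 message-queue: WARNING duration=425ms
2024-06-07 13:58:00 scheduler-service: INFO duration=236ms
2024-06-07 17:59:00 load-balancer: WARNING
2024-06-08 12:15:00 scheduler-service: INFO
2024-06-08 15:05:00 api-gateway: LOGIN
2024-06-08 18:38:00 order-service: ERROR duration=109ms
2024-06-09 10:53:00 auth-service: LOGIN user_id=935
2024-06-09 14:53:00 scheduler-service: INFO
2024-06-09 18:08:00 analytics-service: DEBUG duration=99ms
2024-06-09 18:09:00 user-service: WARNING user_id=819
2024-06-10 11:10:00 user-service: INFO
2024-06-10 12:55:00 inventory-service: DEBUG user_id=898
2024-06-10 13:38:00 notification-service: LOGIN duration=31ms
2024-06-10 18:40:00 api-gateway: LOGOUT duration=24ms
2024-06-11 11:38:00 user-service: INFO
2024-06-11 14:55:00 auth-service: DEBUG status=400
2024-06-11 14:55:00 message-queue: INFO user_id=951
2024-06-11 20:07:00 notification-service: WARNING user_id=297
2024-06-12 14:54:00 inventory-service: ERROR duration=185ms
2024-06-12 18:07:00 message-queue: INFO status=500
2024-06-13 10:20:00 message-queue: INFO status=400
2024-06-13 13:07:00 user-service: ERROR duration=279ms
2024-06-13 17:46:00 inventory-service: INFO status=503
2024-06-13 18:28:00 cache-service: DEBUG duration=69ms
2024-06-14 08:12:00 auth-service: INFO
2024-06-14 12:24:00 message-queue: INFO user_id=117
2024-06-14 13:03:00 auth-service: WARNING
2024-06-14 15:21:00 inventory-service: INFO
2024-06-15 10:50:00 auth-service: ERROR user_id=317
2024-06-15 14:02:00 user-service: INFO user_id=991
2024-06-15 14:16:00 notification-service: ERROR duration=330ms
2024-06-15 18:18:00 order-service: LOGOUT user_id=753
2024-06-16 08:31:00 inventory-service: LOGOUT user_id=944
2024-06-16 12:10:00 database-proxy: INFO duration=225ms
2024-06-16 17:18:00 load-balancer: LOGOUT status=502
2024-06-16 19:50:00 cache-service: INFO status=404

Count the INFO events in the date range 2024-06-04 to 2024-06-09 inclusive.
8

To filter by date range:

1. Date range: 2024-06-04 through 2024-06-09, both dates inclusive
2. Filter for INFO events whose date falls in this range
3. Count matching events: 8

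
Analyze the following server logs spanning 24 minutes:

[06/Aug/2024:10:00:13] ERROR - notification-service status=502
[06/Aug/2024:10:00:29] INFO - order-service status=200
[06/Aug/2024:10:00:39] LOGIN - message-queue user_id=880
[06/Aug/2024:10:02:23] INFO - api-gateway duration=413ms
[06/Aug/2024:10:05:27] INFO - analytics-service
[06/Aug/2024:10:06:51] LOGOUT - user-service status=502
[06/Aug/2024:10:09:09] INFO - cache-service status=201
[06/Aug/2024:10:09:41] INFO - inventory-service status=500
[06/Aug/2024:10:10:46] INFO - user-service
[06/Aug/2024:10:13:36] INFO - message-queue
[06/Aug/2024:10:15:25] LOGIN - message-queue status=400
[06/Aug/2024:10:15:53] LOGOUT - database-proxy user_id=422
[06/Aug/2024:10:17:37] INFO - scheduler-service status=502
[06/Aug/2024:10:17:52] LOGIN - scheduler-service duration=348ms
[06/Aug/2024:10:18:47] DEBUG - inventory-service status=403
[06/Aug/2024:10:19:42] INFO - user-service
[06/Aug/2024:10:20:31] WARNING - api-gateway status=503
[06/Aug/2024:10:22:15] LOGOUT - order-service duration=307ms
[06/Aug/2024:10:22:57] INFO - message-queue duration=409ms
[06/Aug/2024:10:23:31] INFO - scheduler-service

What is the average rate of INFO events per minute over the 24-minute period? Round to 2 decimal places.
0.46

To calculate the rate:

1. Count total INFO events: 11
2. Total time period: 24 minutes
3. Rate = 11 / 24 = 0.46 events per minute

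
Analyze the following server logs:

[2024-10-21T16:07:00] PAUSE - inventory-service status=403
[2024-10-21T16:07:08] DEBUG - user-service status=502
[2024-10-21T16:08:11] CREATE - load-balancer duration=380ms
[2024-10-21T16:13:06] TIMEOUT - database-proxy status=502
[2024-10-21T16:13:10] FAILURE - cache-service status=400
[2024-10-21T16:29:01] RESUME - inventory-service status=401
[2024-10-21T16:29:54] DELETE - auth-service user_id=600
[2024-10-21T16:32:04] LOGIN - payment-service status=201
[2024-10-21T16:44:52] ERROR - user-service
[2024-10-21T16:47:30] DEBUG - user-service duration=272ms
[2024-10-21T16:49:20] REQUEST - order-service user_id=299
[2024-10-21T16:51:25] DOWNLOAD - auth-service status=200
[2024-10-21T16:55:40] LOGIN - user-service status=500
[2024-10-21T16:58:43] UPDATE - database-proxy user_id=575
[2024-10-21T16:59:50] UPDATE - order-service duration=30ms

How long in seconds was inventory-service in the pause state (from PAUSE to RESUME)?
1321

To calculate state duration:

1. Find PAUSE event for inventory-service: 2024-10-21T16:07:00
2. Find RESUME event for inventory-service: 2024-10-21T16:29:01
3. Calculate duration: 2024-10-21T16:29:01 - 2024-10-21T16:07:00 = 1321 seconds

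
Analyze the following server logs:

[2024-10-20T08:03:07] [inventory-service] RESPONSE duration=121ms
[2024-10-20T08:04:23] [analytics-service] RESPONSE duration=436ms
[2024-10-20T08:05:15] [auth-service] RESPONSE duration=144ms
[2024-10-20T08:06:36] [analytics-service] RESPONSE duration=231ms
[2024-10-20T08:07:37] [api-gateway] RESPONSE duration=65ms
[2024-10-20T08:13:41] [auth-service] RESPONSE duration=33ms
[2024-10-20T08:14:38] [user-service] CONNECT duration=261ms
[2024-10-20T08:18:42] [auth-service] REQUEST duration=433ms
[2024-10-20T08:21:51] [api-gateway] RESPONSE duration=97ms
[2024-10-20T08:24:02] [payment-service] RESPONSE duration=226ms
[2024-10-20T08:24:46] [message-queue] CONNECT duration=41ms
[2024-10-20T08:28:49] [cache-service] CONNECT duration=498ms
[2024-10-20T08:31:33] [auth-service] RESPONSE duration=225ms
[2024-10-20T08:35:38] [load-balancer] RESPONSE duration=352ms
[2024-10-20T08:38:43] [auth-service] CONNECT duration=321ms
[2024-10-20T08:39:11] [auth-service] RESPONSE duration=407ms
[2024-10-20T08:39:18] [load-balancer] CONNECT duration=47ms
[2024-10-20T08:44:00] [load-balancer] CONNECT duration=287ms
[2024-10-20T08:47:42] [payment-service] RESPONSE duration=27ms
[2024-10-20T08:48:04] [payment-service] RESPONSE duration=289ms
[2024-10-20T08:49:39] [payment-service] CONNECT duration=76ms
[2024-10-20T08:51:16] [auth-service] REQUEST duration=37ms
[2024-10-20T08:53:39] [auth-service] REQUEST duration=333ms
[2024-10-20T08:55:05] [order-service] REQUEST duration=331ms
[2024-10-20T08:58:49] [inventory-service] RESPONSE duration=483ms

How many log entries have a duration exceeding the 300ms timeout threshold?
9

To count timeouts:

1. Threshold: 300ms
2. Extract duration from each log entry
3. Count entries where duration > 300
4. Timeout count: 9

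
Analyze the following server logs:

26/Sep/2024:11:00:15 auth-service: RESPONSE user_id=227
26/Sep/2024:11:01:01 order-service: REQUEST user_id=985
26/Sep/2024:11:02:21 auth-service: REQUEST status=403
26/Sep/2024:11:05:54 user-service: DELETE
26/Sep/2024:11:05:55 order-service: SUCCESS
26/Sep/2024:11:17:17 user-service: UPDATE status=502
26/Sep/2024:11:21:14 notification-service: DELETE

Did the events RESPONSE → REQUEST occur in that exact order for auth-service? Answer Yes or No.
Yes

To verify sequence order:

1. Find all events in sequence RESPONSE → REQUEST for auth-service
2. Extract their timestamps
3. Check if timestamps are in ascending order
4. Result: Yes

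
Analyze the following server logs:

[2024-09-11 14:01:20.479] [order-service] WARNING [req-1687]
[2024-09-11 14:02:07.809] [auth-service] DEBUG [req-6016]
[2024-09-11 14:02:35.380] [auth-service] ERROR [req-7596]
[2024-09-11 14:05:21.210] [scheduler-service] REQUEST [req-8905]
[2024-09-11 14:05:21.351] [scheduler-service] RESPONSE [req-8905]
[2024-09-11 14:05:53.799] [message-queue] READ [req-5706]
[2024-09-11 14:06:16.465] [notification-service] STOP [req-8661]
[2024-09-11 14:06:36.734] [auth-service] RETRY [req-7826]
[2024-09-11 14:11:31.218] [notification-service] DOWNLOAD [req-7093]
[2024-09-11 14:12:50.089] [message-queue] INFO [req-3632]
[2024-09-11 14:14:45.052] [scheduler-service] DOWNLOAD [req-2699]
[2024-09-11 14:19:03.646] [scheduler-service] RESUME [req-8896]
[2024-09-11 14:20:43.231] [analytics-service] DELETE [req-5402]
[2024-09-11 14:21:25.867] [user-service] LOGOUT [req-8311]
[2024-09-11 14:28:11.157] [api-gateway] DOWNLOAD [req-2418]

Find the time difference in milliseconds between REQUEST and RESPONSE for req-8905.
141

To calculate latency:

1. Find REQUEST with id req-8905: 2024-09-11 14:05:21.210
2. Find RESPONSE with id req-8905: 2024-09-11 14:05:21.351
3. Latency: 2024-09-11 14:05:21.351 - 2024-09-11 14:05:21.210 = 141ms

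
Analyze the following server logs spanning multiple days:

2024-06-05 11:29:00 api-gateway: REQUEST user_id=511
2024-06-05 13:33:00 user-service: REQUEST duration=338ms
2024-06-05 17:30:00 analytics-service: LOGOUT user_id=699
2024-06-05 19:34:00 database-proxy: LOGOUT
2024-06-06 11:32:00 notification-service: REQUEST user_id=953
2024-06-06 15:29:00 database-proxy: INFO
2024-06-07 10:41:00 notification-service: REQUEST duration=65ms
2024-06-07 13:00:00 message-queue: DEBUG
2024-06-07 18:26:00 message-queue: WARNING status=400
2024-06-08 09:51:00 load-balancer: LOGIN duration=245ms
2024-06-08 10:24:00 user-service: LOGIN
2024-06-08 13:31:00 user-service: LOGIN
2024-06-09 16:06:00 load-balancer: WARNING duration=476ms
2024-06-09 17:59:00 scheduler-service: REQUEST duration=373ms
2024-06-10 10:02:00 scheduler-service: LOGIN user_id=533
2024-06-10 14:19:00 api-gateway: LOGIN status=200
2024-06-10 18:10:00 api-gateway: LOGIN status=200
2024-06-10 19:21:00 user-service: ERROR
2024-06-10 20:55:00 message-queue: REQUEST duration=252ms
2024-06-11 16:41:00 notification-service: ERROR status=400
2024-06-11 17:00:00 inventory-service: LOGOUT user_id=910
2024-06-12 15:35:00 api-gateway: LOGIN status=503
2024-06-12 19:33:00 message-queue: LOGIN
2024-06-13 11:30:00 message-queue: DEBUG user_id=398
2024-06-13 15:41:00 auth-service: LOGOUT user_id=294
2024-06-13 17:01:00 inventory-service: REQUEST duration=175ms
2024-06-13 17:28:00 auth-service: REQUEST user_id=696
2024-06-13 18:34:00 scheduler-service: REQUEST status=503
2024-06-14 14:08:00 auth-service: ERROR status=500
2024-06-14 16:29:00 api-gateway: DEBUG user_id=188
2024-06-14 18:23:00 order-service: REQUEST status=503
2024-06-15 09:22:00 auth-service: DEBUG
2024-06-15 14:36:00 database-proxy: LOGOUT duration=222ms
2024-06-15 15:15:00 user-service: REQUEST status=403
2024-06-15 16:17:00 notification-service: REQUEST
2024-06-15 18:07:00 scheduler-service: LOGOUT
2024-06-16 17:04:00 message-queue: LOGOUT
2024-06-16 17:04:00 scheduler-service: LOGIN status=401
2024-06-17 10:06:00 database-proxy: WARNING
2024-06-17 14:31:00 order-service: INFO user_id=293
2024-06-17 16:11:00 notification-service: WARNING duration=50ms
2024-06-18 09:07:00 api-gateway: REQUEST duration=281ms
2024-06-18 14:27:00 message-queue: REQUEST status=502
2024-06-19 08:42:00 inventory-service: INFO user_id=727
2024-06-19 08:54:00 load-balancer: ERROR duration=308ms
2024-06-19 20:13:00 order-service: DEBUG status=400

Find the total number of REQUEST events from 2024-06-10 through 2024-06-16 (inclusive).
7

To filter by date range:

1. Date range: 2024-06-10 through 2024-06-16, both dates inclusive
2. Filter for REQUEST events whose date falls in this range
3. Count matching events: 7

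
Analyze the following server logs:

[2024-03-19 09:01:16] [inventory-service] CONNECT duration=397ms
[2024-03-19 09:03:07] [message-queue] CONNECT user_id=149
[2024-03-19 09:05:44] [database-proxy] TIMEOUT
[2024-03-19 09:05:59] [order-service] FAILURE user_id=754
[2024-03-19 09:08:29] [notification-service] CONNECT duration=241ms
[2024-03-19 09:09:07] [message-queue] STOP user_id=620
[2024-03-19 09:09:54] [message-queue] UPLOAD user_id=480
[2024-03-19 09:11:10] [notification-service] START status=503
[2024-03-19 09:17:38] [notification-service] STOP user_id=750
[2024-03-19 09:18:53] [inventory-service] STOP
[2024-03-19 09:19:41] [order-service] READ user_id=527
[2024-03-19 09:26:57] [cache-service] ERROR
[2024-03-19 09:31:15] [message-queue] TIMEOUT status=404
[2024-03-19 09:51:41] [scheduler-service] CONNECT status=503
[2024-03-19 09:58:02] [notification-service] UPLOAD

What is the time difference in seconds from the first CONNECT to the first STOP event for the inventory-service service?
1057

To find the time between events:

1. Locate the first CONNECT event for inventory-service: 2024-03-19 09:01:16
2. Locate the first STOP event for inventory-service: 2024-03-19 09:18:53
3. Calculate the difference: 2024-03-19 09:18:53 - 2024-03-19 09:01:16 = 1057 seconds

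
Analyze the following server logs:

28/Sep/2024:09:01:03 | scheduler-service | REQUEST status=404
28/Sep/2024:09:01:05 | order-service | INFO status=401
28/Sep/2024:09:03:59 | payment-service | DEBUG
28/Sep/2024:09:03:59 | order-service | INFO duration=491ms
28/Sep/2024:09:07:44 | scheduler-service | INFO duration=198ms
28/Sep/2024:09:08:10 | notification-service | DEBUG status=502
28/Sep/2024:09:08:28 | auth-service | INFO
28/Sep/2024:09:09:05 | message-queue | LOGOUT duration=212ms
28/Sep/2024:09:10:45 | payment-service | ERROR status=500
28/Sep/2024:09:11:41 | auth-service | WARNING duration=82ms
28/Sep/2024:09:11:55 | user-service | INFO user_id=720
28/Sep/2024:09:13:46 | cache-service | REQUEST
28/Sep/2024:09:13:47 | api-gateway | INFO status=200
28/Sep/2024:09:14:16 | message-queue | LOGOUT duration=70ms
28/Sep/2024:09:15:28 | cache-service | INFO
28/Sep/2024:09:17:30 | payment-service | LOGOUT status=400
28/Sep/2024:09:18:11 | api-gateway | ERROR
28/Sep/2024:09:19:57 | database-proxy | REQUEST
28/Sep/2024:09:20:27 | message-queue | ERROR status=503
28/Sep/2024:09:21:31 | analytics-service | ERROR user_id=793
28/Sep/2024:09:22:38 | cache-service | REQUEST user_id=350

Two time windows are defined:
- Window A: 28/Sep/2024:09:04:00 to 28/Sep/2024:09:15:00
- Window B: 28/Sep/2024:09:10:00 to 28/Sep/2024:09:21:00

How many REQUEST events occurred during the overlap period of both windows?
1

To find overlap events:

1. Window A: 28/Sep/2024:09:04:00 to 28/Sep/2024:09:15:00
2. Window B: 28/Sep/2024:09:10:00 to 28/Sep/2024:09:21:00
3. Overlap period: 28/Sep/2024:09:10:00 to 28/Sep/2024:09:15:00
4. Count REQUEST events in overlap: 1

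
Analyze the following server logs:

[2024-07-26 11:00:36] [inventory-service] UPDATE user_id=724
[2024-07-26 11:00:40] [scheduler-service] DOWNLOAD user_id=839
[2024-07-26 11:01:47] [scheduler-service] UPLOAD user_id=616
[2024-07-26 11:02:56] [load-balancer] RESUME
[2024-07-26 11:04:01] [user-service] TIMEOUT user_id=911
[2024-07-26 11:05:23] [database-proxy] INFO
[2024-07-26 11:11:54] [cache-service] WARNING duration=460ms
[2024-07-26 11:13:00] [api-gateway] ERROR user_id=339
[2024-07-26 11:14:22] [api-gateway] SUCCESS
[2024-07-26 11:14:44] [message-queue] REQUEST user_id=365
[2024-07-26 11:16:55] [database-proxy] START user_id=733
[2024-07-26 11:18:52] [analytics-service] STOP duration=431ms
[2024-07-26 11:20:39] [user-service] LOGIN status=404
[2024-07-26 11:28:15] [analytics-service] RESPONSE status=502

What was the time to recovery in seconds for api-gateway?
82

To calculate recovery time:

1. Find ERROR event for api-gateway: 2024-07-26 11:13:00
2. Find next SUCCESS event for api-gateway: 2024-07-26 11:14:22
3. Recovery time: 2024-07-26 11:14:22 - 2024-07-26 11:13:00 = 82 seconds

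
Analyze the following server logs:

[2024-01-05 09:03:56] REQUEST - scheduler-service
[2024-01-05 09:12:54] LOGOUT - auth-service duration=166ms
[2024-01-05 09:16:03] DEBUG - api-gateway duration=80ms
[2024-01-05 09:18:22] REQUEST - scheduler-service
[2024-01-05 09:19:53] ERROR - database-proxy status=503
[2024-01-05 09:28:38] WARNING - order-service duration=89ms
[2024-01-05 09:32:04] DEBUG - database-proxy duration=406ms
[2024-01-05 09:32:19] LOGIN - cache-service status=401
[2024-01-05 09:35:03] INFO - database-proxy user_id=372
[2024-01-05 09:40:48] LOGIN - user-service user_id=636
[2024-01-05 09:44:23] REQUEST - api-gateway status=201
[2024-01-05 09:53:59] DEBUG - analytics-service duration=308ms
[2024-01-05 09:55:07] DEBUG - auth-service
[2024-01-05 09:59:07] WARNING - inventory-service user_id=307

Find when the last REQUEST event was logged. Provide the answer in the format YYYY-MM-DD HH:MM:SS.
2024-01-05 09:44:23

To find the last event:

1. Filter for all REQUEST events
2. Sort by timestamp
3. Select the last one
4. Timestamp: 2024-01-05 09:44:23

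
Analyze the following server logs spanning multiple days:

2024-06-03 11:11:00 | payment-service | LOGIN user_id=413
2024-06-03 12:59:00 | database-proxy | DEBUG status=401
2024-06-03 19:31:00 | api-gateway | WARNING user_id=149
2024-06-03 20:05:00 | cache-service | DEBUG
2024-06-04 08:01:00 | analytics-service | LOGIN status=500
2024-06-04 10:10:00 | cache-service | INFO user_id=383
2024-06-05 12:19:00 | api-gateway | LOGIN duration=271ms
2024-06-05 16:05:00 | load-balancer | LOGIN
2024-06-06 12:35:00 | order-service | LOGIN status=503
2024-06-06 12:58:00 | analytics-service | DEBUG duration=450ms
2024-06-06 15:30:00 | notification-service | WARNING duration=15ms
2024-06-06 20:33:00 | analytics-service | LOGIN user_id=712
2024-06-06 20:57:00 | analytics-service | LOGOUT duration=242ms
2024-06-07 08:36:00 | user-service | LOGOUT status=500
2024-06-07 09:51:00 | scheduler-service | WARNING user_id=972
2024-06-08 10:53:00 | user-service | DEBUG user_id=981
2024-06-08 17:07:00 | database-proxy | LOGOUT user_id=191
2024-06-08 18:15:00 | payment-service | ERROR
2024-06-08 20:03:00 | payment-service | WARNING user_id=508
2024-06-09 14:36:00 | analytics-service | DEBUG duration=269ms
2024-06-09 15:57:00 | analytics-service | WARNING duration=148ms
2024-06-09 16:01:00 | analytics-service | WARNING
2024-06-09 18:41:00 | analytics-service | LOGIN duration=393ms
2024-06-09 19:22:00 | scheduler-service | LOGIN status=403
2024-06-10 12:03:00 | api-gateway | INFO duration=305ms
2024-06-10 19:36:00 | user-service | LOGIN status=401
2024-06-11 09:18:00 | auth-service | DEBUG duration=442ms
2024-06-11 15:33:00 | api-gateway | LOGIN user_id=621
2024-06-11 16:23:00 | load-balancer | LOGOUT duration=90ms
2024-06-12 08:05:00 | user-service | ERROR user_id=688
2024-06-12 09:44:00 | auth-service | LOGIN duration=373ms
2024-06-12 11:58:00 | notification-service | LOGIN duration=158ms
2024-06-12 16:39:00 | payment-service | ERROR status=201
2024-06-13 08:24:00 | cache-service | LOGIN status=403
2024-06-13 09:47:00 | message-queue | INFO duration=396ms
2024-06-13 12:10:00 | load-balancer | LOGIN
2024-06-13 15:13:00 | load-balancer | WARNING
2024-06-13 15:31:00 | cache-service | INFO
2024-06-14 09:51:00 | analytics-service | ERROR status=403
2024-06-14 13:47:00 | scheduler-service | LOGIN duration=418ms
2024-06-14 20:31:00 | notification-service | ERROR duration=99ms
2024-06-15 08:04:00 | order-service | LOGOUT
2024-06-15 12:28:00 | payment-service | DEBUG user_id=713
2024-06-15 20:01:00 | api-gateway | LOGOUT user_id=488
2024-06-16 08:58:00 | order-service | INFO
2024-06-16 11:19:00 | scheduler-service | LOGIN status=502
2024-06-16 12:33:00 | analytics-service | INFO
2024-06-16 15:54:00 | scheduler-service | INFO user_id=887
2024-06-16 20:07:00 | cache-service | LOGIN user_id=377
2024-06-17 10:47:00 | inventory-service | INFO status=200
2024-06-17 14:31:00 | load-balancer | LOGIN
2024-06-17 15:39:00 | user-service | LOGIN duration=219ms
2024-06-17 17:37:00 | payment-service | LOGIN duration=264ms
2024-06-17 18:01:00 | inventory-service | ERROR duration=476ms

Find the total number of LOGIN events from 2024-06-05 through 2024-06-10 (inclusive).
7

To filter by date range:

1. Date range: 2024-06-05 through 2024-06-10, both dates inclusive
2. Filter for LOGIN events whose date falls in this range
3. Count matching events: 7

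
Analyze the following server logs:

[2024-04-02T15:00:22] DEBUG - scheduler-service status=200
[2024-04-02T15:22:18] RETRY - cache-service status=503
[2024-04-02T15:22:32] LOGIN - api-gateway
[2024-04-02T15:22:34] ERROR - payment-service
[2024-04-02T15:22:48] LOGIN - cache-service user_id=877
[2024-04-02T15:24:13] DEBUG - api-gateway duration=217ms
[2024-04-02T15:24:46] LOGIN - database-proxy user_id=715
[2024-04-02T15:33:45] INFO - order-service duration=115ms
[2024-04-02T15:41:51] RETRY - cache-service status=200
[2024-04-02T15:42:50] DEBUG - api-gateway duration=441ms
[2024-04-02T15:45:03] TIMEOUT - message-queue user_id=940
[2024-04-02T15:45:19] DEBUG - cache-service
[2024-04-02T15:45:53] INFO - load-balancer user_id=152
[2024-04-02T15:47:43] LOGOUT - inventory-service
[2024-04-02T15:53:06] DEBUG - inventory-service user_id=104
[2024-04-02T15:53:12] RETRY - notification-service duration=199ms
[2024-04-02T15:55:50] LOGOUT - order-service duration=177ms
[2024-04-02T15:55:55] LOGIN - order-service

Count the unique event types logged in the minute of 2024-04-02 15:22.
3

To count unique event types:

1. Filter events in the minute starting at 2024-04-02 15:22
2. Extract event types from matching entries
3. Count unique types: 3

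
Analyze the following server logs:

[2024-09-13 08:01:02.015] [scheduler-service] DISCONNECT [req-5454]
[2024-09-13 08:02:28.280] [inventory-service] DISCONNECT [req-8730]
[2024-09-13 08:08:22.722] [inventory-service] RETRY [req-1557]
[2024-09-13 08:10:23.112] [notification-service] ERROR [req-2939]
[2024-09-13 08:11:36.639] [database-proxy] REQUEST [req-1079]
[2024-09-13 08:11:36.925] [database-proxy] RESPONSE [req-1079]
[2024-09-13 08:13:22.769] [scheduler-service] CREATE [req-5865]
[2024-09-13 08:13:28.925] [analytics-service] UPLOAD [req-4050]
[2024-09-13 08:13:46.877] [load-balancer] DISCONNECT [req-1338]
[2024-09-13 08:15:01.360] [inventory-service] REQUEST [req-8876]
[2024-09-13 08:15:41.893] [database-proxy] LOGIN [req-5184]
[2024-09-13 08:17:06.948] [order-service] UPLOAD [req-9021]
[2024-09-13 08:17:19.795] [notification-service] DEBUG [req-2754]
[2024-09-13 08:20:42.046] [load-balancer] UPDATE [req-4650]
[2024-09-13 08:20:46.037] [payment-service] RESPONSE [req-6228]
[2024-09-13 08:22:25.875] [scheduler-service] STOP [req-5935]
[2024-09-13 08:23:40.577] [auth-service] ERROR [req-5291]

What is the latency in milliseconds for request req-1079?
286

To calculate latency:

1. Find REQUEST with id req-1079: 2024-09-13 08:11:36.639
2. Find RESPONSE with id req-1079: 2024-09-13 08:11:36.925
3. Latency: 2024-09-13 08:11:36.925 - 2024-09-13 08:11:36.639 = 286ms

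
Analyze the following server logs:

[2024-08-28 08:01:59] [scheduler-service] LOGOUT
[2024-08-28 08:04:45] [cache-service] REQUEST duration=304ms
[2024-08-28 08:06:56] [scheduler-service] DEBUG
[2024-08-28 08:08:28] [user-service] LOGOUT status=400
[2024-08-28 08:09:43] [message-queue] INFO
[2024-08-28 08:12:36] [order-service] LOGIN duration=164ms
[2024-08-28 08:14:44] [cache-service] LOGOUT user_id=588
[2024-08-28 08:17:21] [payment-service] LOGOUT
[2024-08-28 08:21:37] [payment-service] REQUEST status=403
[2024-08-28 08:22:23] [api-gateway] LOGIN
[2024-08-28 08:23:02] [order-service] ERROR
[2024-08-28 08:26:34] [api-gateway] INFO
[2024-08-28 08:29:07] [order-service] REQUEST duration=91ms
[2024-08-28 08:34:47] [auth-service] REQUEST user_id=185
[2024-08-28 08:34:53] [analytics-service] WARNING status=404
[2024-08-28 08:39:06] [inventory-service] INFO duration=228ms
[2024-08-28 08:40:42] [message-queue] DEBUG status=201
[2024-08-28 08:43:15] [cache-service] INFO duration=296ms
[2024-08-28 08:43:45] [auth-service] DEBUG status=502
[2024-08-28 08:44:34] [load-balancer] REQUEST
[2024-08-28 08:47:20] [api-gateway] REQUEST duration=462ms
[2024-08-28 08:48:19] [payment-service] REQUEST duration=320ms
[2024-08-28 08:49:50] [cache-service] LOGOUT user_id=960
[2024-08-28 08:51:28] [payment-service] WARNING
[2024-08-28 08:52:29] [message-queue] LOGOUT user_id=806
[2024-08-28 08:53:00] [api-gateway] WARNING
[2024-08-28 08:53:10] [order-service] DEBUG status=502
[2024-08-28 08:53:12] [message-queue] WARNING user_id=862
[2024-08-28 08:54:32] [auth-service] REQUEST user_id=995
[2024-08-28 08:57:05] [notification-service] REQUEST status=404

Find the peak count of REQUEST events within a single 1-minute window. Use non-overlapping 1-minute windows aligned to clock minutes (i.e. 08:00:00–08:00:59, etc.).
1

To find the burst window:

1. Divide the log period into non-overlapping 1-minute windows starting at 08:00
2. Count REQUEST events in each window
3. Find the window with maximum count
4. Maximum events in a window: 1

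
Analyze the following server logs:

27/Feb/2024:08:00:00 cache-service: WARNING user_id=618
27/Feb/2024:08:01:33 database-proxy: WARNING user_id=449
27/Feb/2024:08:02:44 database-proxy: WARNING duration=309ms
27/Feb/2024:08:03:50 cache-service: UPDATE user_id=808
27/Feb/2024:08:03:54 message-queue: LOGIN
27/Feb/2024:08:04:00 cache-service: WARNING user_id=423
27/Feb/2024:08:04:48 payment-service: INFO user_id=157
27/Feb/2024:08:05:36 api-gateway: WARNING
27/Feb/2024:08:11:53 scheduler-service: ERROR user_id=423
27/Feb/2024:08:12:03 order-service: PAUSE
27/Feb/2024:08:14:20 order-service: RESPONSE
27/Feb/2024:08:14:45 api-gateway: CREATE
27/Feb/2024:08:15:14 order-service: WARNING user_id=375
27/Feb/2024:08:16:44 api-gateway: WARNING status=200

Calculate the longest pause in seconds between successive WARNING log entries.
578

To find the longest gap:

1. Extract all WARNING events in chronological order
2. Calculate time differences between consecutive events
3. Find the maximum difference
4. Longest gap: 578 seconds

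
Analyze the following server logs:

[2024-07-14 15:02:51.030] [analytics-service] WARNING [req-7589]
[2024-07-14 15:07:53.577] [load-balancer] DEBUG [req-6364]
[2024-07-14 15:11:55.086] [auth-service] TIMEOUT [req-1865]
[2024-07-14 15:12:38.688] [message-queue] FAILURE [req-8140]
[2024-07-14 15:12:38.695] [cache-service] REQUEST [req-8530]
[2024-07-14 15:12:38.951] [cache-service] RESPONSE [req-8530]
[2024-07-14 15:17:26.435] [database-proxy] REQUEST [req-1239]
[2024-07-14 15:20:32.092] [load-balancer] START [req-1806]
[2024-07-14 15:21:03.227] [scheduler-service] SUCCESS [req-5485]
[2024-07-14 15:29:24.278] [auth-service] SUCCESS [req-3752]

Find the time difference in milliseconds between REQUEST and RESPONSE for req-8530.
256

To calculate latency:

1. Find REQUEST with id req-8530: 2024-07-14 15:12:38.695
2. Find RESPONSE with id req-8530: 2024-07-14 15:12:38.951
3. Latency: 2024-07-14 15:12:38.951 - 2024-07-14 15:12:38.695 = 256ms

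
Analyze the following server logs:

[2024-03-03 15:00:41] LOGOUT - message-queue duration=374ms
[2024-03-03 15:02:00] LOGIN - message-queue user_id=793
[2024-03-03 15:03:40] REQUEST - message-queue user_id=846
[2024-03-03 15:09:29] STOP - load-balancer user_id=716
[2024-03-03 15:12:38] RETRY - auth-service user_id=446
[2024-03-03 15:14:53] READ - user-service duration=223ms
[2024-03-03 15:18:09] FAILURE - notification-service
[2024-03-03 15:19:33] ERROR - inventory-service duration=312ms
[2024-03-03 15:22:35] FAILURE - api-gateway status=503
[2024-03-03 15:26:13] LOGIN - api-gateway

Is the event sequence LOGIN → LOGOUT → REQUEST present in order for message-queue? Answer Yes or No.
No

To verify sequence order:

1. Find all events in sequence LOGIN → LOGOUT → REQUEST for message-queue
2. Extract their timestamps
3. Check if timestamps are in ascending order
4. Result: No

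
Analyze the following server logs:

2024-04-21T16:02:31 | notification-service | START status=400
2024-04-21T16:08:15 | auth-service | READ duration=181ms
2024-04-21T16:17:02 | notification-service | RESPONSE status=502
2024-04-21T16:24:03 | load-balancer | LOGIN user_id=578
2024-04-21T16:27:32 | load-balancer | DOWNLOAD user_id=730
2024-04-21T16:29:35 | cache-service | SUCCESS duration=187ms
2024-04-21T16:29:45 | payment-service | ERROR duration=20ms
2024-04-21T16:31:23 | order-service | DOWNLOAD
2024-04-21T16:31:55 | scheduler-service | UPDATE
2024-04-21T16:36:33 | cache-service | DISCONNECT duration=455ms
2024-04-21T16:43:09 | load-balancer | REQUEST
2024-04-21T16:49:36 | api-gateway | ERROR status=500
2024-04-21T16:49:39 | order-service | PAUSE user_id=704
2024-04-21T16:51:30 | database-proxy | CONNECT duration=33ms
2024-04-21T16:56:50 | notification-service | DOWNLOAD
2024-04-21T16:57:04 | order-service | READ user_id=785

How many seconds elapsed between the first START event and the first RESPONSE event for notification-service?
871

To find the time between events:

1. Locate the first START event for notification-service: 2024-04-21T16:02:31
2. Locate the first RESPONSE event for notification-service: 2024-04-21T16:17:02
3. Calculate the difference: 2024-04-21T16:17:02 - 2024-04-21T16:02:31 = 871 seconds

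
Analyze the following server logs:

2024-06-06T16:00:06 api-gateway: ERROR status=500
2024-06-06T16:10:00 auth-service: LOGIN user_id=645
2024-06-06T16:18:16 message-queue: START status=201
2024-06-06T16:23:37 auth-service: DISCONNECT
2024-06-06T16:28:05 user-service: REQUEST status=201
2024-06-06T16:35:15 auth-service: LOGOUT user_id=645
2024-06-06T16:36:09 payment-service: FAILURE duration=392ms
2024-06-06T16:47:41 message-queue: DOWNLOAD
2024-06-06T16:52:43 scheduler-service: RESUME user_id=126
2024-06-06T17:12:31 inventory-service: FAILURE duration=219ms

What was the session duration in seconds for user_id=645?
1515

To calculate session duration:

1. Find LOGIN event for user_id=645: 2024-06-06T16:10:00
2. Find LOGOUT event for user_id=645: 2024-06-06T16:35:15
3. Session duration: 2024-06-06T16:35:15 - 2024-06-06T16:10:00 = 1515 seconds (25 minutes)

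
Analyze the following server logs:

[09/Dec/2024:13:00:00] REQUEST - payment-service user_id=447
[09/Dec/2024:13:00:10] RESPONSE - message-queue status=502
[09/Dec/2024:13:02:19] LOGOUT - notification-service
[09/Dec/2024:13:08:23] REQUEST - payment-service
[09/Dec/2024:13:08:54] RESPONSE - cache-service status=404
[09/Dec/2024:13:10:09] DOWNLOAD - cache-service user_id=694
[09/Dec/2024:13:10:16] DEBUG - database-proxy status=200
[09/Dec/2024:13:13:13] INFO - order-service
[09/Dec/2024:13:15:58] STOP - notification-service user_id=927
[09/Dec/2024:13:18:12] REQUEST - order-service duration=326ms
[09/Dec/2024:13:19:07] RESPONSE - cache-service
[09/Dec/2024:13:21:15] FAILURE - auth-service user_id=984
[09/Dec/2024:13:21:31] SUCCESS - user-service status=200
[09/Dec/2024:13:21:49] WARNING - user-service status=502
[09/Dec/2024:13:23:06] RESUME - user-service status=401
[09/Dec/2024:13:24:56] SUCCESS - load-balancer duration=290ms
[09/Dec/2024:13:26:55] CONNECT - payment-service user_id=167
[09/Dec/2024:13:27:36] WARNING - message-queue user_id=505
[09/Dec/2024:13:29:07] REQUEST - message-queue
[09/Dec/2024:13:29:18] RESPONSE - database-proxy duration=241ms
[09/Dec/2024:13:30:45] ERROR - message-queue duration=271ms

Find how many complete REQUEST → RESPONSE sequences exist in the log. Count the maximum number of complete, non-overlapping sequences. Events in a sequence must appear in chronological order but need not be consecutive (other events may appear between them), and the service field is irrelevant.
4

To count sequences:

1. Look for pattern: REQUEST → RESPONSE
2. Greedily scan the log in chronological order, matching each sequence element in turn (ignoring service)
3. Each time the full pattern completes, increment the count and restart matching from the next event
4. Complete non-overlapping sequences found: 4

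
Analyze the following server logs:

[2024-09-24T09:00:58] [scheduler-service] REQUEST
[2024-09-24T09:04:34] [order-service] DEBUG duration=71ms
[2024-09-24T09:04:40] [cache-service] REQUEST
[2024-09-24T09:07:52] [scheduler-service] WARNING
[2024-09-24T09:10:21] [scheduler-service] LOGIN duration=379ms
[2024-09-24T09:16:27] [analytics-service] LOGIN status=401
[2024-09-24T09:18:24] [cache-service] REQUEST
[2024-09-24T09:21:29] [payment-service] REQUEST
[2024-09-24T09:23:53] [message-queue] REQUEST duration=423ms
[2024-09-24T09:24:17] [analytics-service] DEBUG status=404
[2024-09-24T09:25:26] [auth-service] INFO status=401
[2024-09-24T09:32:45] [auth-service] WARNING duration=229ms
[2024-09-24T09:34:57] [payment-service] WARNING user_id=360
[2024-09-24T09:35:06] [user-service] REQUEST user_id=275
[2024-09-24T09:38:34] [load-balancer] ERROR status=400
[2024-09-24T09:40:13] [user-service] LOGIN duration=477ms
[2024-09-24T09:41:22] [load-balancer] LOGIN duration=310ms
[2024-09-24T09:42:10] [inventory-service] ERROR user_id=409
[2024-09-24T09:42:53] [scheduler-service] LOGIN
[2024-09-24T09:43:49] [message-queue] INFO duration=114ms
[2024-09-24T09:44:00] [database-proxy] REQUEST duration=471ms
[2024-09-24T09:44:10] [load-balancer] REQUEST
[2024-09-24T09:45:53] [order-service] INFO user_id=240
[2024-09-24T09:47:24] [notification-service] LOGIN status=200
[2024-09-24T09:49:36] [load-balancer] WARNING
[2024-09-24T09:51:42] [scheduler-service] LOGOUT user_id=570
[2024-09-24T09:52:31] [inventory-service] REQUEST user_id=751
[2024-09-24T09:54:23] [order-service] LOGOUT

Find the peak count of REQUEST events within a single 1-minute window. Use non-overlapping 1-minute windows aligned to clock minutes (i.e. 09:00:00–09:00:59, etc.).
2

To find the burst window:

1. Divide the log period into non-overlapping 1-minute windows starting at 09:00
2. Count REQUEST events in each window
3. Find the window with maximum count
4. Maximum events in a window: 2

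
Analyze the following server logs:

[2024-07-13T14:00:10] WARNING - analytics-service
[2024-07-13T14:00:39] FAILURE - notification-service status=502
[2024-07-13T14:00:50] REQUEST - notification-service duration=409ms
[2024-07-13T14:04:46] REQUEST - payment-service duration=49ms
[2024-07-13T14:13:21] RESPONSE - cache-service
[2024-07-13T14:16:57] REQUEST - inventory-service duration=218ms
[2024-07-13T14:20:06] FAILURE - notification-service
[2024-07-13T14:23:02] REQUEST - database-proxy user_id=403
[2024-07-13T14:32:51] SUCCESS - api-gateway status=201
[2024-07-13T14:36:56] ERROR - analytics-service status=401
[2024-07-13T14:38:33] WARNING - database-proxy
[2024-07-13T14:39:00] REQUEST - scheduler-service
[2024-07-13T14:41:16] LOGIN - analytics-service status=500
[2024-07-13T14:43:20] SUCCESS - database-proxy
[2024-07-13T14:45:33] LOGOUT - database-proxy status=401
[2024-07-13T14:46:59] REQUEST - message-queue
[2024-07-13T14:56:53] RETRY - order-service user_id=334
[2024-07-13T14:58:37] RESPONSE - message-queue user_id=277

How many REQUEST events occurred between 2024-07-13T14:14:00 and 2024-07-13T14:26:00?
2

To count events in the time window:

1. Window boundaries: 2024-07-13T14:14:00 to 2024-07-13T14:26:00
2. Filter for REQUEST events within this window
3. Count matching events: 2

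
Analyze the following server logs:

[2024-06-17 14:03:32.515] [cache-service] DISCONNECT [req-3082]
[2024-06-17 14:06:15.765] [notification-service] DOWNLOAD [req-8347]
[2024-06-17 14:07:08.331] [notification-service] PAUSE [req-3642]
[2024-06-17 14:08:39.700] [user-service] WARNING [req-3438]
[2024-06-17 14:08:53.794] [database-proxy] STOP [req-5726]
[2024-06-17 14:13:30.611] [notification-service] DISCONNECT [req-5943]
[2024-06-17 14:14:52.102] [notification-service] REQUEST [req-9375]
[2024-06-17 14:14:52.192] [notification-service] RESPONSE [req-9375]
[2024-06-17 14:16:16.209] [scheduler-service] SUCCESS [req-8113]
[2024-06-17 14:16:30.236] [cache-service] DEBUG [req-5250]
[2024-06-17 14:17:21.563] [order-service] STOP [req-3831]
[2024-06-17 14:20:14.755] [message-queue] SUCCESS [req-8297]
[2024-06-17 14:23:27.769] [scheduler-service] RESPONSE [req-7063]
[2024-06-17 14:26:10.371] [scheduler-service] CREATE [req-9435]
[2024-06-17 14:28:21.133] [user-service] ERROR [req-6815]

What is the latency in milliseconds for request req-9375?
90

To calculate latency:

1. Find REQUEST with id req-9375: 2024-06-17 14:14:52.102
2. Find RESPONSE with id req-9375: 2024-06-17 14:14:52.192
3. Latency: 2024-06-17 14:14:52.192 - 2024-06-17 14:14:52.102 = 90ms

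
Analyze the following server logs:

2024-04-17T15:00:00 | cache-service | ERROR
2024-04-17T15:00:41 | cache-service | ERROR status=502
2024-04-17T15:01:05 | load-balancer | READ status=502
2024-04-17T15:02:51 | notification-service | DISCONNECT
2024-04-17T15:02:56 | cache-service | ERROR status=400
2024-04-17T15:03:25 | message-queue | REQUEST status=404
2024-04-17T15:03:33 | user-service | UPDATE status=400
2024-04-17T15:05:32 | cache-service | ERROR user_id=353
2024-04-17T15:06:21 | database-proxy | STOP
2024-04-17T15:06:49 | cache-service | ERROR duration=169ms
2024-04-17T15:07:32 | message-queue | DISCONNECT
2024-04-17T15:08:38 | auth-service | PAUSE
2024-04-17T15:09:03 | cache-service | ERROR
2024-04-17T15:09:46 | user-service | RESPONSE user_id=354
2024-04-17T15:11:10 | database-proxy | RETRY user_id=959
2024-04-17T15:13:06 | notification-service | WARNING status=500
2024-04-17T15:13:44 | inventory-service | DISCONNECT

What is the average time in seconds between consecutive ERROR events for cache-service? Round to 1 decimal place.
108.6

To calculate average interval:

1. Find all ERROR events for cache-service in order
2. Calculate time gaps between consecutive events
3. Compute mean of gaps: 543 / 5 = 108.6 seconds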